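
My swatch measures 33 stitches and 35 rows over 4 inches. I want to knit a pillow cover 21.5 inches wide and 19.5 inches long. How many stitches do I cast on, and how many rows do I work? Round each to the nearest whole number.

Cast on 177 stitches and work 171 rows.

Stitch gauge = 33/4 = 8.25 sts/in; 21.5 × 8.25 = 177.38 → 177 sts.
Row gauge = 35/4 = 8.75 rows/in; 19.5 × 8.75 = 170.62 → 171 rows.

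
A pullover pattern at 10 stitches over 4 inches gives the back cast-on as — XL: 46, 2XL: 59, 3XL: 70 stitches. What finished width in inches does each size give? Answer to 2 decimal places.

XL 18.40 inches; 2XL 23.60 inches; 3XL 28.00 inches.

10/4 = 2.5 sts per in.
XL: 46 / 2.5 = 18.400 → 18.40 in.
2XL: 59 / 2.5 = 23.600 → 23.60 in.
3XL: 70 / 2.5 = 28.000 → 28.00 in.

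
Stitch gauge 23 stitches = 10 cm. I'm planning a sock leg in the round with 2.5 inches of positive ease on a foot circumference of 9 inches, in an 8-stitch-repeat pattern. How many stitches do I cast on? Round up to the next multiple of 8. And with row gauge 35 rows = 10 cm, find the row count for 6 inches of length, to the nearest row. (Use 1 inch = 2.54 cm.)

Finished = 9 + 2.5 = 11.5 inches.
11.5 inches × 2.54 = 29.21 cm.
23/10 = 2.3 sts per cm; 29.21 × 2.3 = 67.18 sts.
Next multiple of 8 → 72.
6 inches = 15.24 cm; × 3.5 = 53.34 → 53 rows.

Cast on 72 stitches; work 53 rows.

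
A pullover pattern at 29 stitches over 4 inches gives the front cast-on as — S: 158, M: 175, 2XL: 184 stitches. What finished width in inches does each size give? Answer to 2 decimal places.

29/4 = 7.25 sts per in.
S: 158 / 7.25 = 21.793 → 21.79 in.
M: 175 / 7.25 = 24.138 → 24.14 in.
2XL: 184 / 7.25 = 25.379 → 25.38 in.

S 21.79 inches; M 24.14 inches; 2XL 25.38 inches.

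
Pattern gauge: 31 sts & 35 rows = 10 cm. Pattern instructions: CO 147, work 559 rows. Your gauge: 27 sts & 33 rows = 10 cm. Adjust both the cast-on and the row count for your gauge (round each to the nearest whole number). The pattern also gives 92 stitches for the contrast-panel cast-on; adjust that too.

Stitches: 147 × 27/31 = 128.03 → 128.
Rows: 559 × 33/35 = 527.06 → 527.
contrast-panel cast-on: 92 × 27/31 = 80.13 → 80.

Cast on 128 stitches; work 527 rows; contrast-panel cast-on 80 stitches.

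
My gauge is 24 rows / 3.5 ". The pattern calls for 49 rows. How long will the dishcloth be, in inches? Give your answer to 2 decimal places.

7.15 inches.

24 rows / 3.5 inch = 6.857 rows per inch.
49 / 6.857 = 7.146 inches.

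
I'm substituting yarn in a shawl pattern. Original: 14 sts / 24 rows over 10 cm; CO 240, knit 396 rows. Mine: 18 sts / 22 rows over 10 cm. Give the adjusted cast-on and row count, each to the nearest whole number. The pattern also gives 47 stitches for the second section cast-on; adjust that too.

Stitches: 240 × 18/14 = 308.57 → 309.
Rows: 396 × 22/24 = 363.00 → 363.
second section cast-on: 47 × 18/14 = 60.43 → 60.

Cast on 309 stitches; work 363 rows; second section cast-on 60 stitches.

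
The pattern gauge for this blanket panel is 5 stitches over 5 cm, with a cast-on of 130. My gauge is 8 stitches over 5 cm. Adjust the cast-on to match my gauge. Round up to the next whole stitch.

Scale factor = 8 / 5 = 1.600.
130 × 8 / 5 = 208.00 sts.

CO 208 sts.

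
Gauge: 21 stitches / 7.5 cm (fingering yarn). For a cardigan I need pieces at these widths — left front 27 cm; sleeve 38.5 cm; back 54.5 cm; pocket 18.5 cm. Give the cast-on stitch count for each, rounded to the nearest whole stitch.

left front 76; sleeve 108; back 153; pocket 52.

Rate = 21/7.5 = 2.8 sts per cm.
left front: 27 × 2.8 = 75.60 → 76.
sleeve: 38.5 × 2.8 = 107.80 → 108.
back: 54.5 × 2.8 = 152.60 → 153.
pocket: 18.5 × 2.8 = 51.80 → 52.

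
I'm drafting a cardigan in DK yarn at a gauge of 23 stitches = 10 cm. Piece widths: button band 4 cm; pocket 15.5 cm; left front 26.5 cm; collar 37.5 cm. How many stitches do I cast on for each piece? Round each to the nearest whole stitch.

Rate = 23/10 = 2.3 sts per cm.
button band: 4 × 2.3 = 9.20 → 9.
pocket: 15.5 × 2.3 = 35.65 → 36.
left front: 26.5 × 2.3 = 60.95 → 61.
collar: 37.5 × 2.3 = 86.25 → 86.

button band 9; pocket 36; left front 61; collar 86.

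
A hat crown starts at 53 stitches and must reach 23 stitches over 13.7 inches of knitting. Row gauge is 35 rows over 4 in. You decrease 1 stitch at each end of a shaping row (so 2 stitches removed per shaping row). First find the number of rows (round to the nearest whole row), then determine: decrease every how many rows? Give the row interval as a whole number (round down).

Decrease every 8th row.

Rows = 13.7 × 8.75 = 119.9 → 120 rows.
Stitches to remove: 30 → 15 shaping rows (at 2 st each).
120 / 15 = 8.00 → every 8 rows.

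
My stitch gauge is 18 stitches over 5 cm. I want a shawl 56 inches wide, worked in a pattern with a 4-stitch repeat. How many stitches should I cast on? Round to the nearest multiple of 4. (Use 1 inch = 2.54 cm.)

512 stitches.

56 in = 56 × 2.54 = 142.24 cm.
18 / 5 = 3.6 sts/cm.
142.24 × 3.6 = 512.06 sts.
→ 512.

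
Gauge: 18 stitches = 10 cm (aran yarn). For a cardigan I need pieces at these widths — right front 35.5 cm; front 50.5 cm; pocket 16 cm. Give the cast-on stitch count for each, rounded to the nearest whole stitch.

Rate = 18/10 = 1.8 sts per cm.
right front: 35.5 × 1.8 = 63.90 → 64.
front: 50.5 × 1.8 = 90.90 → 91.
pocket: 16 × 1.8 = 28.80 → 29.

right front 64; front 91; pocket 29.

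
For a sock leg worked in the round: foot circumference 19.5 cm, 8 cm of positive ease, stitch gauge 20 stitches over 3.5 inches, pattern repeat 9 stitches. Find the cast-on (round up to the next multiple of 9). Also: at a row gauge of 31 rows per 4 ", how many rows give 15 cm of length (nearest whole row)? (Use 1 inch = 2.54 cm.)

Cast on 63 stitches; work 46 rows.

Finished = 19.5 + 8 = 27.5 cm.
27.5 cm × 1/2.54 = 10.83 inches.
20/3.5 = 5.714 sts per in; 10.83 × 5.714 = 61.87 sts.
Next multiple of 9 → 63.
15 cm = 5.91 inches; × 7.75 = 45.77 → 46 rows.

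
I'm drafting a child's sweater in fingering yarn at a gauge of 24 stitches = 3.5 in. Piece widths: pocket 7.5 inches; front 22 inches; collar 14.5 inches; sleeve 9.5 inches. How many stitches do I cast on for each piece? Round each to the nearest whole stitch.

Rate = 24/3.5 = 6.857 sts per in.
pocket: 7.5 × 6.857 = 51.43 → 51.
front: 22 × 6.857 = 150.86 → 151.
collar: 14.5 × 6.857 = 99.43 → 99.
sleeve: 9.5 × 6.857 = 65.14 → 65.

pocket 51; front 151; collar 99; sleeve 65.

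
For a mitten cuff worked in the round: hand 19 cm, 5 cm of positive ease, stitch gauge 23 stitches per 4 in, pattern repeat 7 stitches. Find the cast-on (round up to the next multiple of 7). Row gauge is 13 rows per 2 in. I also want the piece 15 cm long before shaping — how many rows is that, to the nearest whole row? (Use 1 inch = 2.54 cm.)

Finished = 19 + 5 = 24 cm.
24 cm × 1/2.54 = 9.45 inches.
23/4 = 5.75 sts per in; 9.45 × 5.75 = 54.33 sts.
Next multiple of 7 → 56.
15 cm = 5.91 inches; × 6.5 = 38.39 → 38 rows.

Cast on 56 stitches; work 38 rows.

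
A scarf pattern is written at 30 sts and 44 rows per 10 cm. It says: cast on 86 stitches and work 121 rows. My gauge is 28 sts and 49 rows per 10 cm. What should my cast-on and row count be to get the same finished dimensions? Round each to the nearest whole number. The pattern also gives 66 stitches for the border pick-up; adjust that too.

Stitches: 86 × 28/30 = 80.27 → 80.
Rows: 121 × 49/44 = 134.75 → 135.
border pick-up: 66 × 28/30 = 61.60 → 62.

Cast on 80 stitches; work 135 rows; border pick-up 62 stitches.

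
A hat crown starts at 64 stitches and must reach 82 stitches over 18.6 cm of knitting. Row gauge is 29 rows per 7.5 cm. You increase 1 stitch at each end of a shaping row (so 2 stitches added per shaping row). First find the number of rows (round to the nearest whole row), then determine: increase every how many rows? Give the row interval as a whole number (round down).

Increase every 8th row.

Rows = 18.6 × 3.867 = 71.9 → 72 rows.
Stitches to add: 18 → 9 shaping rows (at 2 st each).
72 / 9 = 8.00 → every 8 rows.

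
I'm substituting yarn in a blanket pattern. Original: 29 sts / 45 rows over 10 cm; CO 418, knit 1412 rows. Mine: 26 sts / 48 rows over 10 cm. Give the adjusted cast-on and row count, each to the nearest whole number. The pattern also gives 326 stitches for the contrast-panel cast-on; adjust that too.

Stitches: 418 × 26/29 = 374.76 → 375.
Rows: 1412 × 48/45 = 1506.13 → 1506.
contrast-panel cast-on: 326 × 26/29 = 292.28 → 292.

Cast on 375 stitches; work 1506 rows; contrast-panel cast-on 292 stitches.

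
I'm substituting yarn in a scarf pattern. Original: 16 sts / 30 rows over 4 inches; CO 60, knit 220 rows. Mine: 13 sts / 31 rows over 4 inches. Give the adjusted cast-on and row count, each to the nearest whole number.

Stitches: 60 × 13/16 = 48.75 → 49.
Rows: 220 × 31/30 = 227.33 → 227.

Cast on 49 stitches; work 227 rows.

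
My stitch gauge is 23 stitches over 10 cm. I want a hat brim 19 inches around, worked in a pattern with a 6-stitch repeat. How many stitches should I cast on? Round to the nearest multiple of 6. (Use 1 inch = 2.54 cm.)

Cast on 108 stitches.

19 in = 19 × 2.54 = 48.26 cm.
23 / 10 = 2.3 sts/cm.
48.26 × 2.3 = 111.00 sts.
→ 108.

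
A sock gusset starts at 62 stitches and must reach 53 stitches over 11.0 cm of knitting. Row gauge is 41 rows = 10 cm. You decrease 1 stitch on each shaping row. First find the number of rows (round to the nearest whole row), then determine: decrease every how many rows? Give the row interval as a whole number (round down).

Decrease every 5th row.

Rows = 11.0 × 4.1 = 45.1 → 45 rows.
Stitches to remove: 9 → 9 shaping rows (at 1 st each).
45 / 9 = 5.00 → every 5 rows.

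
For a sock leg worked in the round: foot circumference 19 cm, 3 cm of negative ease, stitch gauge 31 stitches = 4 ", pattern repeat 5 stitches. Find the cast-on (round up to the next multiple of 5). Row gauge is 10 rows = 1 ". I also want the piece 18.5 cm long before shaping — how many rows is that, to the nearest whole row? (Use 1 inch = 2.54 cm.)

Cast on 50 stitches; work 73 rows.

Finished = 19 − 3 = 16 cm.
16 cm × 1/2.54 = 6.30 inches.
31/4 = 7.75 sts per in; 6.30 × 7.75 = 48.82 sts.
Next multiple of 5 → 50.
18.5 cm = 7.28 inches; × 10 = 72.83 → 73 rows.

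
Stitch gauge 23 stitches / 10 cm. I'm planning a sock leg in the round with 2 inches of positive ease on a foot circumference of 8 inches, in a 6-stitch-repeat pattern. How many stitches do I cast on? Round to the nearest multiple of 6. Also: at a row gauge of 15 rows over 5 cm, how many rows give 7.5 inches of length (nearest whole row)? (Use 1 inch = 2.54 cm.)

Cast on 60 stitches; work 57 rows.

Finished = 8 + 2 = 10 inches.
10 inches × 2.54 = 25.40 cm.
23/10 = 2.3 sts per cm; 25.40 × 2.3 = 58.42 sts.
Nearest multiple of 6 → 60.
7.5 inches = 19.05 cm; × 3 = 57.15 → 57 rows.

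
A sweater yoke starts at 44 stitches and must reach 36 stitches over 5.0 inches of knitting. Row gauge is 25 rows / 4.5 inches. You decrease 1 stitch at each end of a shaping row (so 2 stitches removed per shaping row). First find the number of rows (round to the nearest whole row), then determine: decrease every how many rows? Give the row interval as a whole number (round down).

Rows = 5.0 × 5.556 = 27.8 → 28 rows.
Stitches to remove: 8 → 4 shaping rows (at 2 st each).
28 / 4 = 7.00 → every 7 rows.

Decrease every 7th row.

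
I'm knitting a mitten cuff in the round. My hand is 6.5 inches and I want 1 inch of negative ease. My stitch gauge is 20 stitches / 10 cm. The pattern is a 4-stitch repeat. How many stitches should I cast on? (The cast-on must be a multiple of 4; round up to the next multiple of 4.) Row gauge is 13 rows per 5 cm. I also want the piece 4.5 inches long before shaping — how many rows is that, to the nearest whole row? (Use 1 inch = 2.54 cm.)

Cast on 28 stitches; work 30 rows.

Finished = 6.5 − 1 = 5.5 inches.
5.5 inches × 2.54 = 13.97 cm.
20/10 = 2 sts per cm; 13.97 × 2 = 27.94 sts.
Next multiple of 4 → 28.
4.5 inches = 11.43 cm; × 2.6 = 29.72 → 30 rows.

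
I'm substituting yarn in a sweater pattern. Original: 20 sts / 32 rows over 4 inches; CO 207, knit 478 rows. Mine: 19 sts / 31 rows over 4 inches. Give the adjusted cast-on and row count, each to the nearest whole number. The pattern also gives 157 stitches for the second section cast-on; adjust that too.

Cast on 197 stitches; work 463 rows; second section cast-on 149 stitches.

Stitches: 207 × 19/20 = 196.65 → 197.
Rows: 478 × 31/32 = 463.06 → 463.
second section cast-on: 157 × 19/20 = 149.15 → 149.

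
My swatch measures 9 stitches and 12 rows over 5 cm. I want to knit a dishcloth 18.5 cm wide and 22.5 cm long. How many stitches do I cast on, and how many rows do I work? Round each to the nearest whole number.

Cast on 33 stitches and work 54 rows.

Stitch gauge = 9/5 = 1.8 sts/cm; 18.5 × 1.8 = 33.30 → 33 sts.
Row gauge = 12/5 = 2.4 rows/cm; 22.5 × 2.4 = 54.00 → 54 rows.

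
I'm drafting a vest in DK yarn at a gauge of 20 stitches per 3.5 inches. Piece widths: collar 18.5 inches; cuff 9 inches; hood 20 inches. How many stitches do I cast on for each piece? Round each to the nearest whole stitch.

collar 106; cuff 51; hood 114.

Rate = 20/3.5 = 5.714 sts per in.
collar: 18.5 × 5.714 = 105.71 → 106.
cuff: 9 × 5.714 = 51.43 → 51.
hood: 20 × 5.714 = 114.29 → 114.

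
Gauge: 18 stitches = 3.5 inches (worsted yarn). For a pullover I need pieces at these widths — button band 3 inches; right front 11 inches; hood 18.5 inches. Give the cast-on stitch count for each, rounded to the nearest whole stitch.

Rate = 18/3.5 = 5.143 sts per in.
button band: 3 × 5.143 = 15.43 → 15.
right front: 11 × 5.143 = 56.57 → 57.
hood: 18.5 × 5.143 = 95.14 → 95.

button band 15; right front 57; hood 95.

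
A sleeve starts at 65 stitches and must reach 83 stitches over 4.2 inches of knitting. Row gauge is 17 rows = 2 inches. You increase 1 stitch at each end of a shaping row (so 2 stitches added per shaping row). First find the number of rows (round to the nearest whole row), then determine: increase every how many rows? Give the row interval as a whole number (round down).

Increase every 4th row.

Rows = 4.2 × 8.5 = 35.7 → 36 rows.
Stitches to add: 18 → 9 shaping rows (at 2 st each).
36 / 9 = 4.00 → every 4 rows.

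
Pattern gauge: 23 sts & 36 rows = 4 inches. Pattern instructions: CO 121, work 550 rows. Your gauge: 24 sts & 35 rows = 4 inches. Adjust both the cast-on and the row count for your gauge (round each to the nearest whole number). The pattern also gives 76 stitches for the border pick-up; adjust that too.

Cast on 126 stitches; work 535 rows; border pick-up 79 stitches.

Stitches: 121 × 24/23 = 126.26 → 126.
Rows: 550 × 35/36 = 534.72 → 535.
border pick-up: 76 × 24/23 = 79.30 → 79.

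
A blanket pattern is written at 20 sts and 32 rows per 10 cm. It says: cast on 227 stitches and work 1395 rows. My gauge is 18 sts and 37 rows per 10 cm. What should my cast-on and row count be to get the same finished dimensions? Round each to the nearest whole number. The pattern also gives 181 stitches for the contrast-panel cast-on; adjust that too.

Cast on 204 stitches; work 1613 rows; contrast-panel cast-on 163 stitches.

Stitches: 227 × 18/20 = 204.30 → 204.
Rows: 1395 × 37/32 = 1612.97 → 1613.
contrast-panel cast-on: 181 × 18/20 = 162.90 → 163.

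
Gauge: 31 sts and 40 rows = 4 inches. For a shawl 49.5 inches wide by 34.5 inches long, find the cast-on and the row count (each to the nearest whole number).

Stitch gauge = 31/4 = 7.75 sts/in; 49.5 × 7.75 = 383.62 → 384 sts.
Row gauge = 40/4 = 10 rows/in; 34.5 × 10 = 345.00 → 345 rows.

Cast on 384 stitches and work 345 rows.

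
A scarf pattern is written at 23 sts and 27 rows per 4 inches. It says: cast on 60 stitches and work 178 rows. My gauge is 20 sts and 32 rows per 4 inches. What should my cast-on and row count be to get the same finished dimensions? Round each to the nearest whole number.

Stitches: 60 × 20/23 = 52.17 → 52.
Rows: 178 × 32/27 = 210.96 → 211.

Cast on 52 stitches; work 211 rows.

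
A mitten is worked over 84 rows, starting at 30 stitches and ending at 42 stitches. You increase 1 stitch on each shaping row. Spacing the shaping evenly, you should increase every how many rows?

Stitches to add: |42 − 30| = 12.
Shaping rows needed: 12 / 1 = 12.
84 rows / 12 = every 7 rows.

Increase every 7th row.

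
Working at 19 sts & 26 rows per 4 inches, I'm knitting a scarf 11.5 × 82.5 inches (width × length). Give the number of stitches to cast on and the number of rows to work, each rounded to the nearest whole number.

Stitch gauge = 19/4 = 4.75 sts/in; 11.5 × 4.75 = 54.62 → 55 sts.
Row gauge = 26/4 = 6.5 rows/in; 82.5 × 6.5 = 536.25 → 536 rows.

Cast on 55 stitches and work 536 rows.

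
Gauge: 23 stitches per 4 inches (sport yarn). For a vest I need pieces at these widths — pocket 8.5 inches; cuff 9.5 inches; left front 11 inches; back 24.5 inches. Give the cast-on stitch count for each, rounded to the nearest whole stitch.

pocket 49; cuff 55; left front 63; back 141.

Rate = 23/4 = 5.75 sts per in.
pocket: 8.5 × 5.75 = 48.88 → 49.
cuff: 9.5 × 5.75 = 54.62 → 55.
left front: 11 × 5.75 = 63.25 → 63.
back: 24.5 × 5.75 = 140.88 → 141.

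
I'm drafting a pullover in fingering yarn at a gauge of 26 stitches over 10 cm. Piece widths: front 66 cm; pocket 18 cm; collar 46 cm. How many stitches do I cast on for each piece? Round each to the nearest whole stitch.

front 172; pocket 47; collar 120.

Rate = 26/10 = 2.6 sts per cm.
front: 66 × 2.6 = 171.60 → 172.
pocket: 18 × 2.6 = 46.80 → 47.
collar: 46 × 2.6 = 119.60 → 120.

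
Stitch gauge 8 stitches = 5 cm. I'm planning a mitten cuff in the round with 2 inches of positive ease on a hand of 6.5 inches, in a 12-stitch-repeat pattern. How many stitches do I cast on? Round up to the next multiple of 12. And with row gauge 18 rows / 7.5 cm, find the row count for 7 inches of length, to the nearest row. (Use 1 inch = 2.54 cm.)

Cast on 36 stitches; work 43 rows.

Finished = 6.5 + 2 = 8.5 inches.
8.5 inches × 2.54 = 21.59 cm.
8/5 = 1.6 sts per cm; 21.59 × 1.6 = 34.54 sts.
Next multiple of 12 → 36.
7 inches = 17.78 cm; × 2.4 = 42.67 → 43 rows.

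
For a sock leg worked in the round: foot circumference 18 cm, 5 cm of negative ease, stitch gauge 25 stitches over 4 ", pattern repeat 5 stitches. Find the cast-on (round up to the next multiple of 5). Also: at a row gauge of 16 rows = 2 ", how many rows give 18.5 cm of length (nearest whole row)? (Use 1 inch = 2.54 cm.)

Finished = 18 − 5 = 13 cm.
13 cm × 1/2.54 = 5.12 inches.
25/4 = 6.25 sts per in; 5.12 × 6.25 = 31.99 sts.
Next multiple of 5 → 35.
18.5 cm = 7.28 inches; × 8 = 58.27 → 58 rows.

Cast on 35 stitches; work 58 rows.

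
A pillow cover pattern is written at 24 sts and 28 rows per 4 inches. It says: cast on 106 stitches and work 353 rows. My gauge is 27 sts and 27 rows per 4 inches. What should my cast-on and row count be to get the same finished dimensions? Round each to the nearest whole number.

Stitches: 106 × 27/24 = 119.25 → 119.
Rows: 353 × 27/28 = 340.39 → 340.

Cast on 119 stitches; work 340 rows.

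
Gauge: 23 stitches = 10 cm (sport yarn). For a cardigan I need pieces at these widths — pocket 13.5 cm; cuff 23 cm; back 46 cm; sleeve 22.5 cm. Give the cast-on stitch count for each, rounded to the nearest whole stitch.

Rate = 23/10 = 2.3 sts per cm.
pocket: 13.5 × 2.3 = 31.05 → 31.
cuff: 23 × 2.3 = 52.90 → 53.
back: 46 × 2.3 = 105.80 → 106.
sleeve: 22.5 × 2.3 = 51.75 → 52.

pocket 31; cuff 53; back 106; sleeve 52.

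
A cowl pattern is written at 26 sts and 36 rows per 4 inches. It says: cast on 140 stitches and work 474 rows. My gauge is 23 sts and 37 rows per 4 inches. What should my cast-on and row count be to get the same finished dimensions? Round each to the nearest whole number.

Stitches: 140 × 23/26 = 123.85 → 124.
Rows: 474 × 37/36 = 487.17 → 487.

Cast on 124 stitches; work 487 rows.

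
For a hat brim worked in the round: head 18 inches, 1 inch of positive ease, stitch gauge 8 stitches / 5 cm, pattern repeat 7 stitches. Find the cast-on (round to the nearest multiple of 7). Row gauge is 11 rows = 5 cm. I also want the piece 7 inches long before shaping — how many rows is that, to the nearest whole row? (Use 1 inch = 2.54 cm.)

Finished = 18 + 1 = 19 inches.
19 inches × 2.54 = 48.26 cm.
8/5 = 1.6 sts per cm; 48.26 × 1.6 = 77.22 sts.
Nearest multiple of 7 → 77.
7 inches = 17.78 cm; × 2.2 = 39.12 → 39 rows.

Cast on 77 stitches; work 39 rows.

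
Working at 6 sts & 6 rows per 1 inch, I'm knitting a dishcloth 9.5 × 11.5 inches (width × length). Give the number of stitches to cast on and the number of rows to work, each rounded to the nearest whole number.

Stitch gauge = 6/1 = 6 sts/in; 9.5 × 6 = 57.00 → 57 sts.
Row gauge = 6/1 = 6 rows/in; 11.5 × 6 = 69.00 → 69 rows.

Cast on 57 stitches and work 69 rows.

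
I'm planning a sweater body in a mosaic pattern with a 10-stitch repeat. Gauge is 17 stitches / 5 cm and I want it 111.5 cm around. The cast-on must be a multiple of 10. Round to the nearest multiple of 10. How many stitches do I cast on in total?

380 stitches.

17 / 5 = 3.4 sts per cm.
111.5 × 3.4 = 379.10 sts.
Nearest multiple of 10: 380.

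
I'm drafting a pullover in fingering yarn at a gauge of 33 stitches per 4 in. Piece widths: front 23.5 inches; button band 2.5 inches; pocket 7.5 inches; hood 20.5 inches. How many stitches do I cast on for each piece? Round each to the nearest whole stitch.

Rate = 33/4 = 8.25 sts per in.
front: 23.5 × 8.25 = 193.88 → 194.
button band: 2.5 × 8.25 = 20.62 → 21.
pocket: 7.5 × 8.25 = 61.88 → 62.
hood: 20.5 × 8.25 = 169.12 → 169.

front 194; button band 21; pocket 62; hood 169.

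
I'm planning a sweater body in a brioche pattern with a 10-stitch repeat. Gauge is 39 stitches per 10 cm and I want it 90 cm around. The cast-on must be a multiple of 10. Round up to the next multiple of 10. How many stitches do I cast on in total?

39 / 10 = 3.9 sts per cm.
90 × 3.9 = 351.00 sts.
Next multiple of 10: 360.

360 stitches.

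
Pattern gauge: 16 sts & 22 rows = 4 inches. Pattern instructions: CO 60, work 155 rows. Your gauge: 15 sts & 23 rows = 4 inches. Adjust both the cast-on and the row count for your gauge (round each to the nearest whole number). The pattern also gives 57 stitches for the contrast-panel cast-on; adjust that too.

Cast on 56 stitches; work 162 rows; contrast-panel cast-on 53 stitches.

Stitches: 60 × 15/16 = 56.25 → 56.
Rows: 155 × 23/22 = 162.05 → 162.
contrast-panel cast-on: 57 × 15/16 = 53.44 → 53.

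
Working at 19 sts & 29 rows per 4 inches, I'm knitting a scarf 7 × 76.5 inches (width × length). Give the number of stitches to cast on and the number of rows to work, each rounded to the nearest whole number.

Cast on 33 stitches and work 555 rows.

Stitch gauge = 19/4 = 4.75 sts/in; 7 × 4.75 = 33.25 → 33 sts.
Row gauge = 29/4 = 7.25 rows/in; 76.5 × 7.25 = 554.62 → 555 rows.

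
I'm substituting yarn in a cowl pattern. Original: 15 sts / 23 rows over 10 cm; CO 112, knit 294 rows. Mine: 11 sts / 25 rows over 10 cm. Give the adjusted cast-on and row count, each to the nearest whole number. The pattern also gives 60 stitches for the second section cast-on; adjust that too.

Cast on 82 stitches; work 320 rows; second section cast-on 44 stitches.

Stitches: 112 × 11/15 = 82.13 → 82.
Rows: 294 × 25/23 = 319.57 → 320.
second section cast-on: 60 × 11/15 = 44.00 → 44.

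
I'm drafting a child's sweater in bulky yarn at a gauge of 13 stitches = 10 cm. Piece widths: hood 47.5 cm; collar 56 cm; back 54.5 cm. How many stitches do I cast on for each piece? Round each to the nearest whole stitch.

Rate = 13/10 = 1.3 sts per cm.
hood: 47.5 × 1.3 = 61.75 → 62.
collar: 56 × 1.3 = 72.80 → 73.
back: 54.5 × 1.3 = 70.85 → 71.

hood 62; collar 73; back 71.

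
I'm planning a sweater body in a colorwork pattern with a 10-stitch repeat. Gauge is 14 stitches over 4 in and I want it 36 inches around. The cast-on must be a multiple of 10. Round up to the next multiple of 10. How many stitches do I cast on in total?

14 / 4 = 3.5 sts per inch.
36 × 3.5 = 126.00 sts.
Next multiple of 10: 130.

Cast on 130 stitches.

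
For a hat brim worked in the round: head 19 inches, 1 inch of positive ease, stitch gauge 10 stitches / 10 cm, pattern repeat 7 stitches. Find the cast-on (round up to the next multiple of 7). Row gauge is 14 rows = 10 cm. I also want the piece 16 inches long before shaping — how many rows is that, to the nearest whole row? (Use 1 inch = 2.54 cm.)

Finished = 19 + 1 = 20 inches.
20 inches × 2.54 = 50.80 cm.
10/10 = 1 sts per cm; 50.80 × 1 = 50.80 sts.
Next multiple of 7 → 56.
16 inches = 40.64 cm; × 1.4 = 56.90 → 57 rows.

Cast on 56 stitches; work 57 rows.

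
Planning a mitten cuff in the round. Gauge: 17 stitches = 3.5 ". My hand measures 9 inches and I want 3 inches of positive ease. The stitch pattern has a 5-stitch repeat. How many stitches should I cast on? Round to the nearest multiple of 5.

CO 60 sts.

Finished = 9 + 3 = 12 inches.
17 / 3.5 = 4.857 sts/in.
12 × 4.857 = 58.29 sts.
Nearest multiple of 5: 60.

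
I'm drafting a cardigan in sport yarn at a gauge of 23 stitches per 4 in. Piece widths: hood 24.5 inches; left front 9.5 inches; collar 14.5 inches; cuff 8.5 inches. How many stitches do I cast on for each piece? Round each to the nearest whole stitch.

hood 141; left front 55; collar 83; cuff 49.

Rate = 23/4 = 5.75 sts per in.
hood: 24.5 × 5.75 = 140.88 → 141.
left front: 9.5 × 5.75 = 54.62 → 55.
collar: 14.5 × 5.75 = 83.38 → 83.
cuff: 8.5 × 5.75 = 48.88 → 49.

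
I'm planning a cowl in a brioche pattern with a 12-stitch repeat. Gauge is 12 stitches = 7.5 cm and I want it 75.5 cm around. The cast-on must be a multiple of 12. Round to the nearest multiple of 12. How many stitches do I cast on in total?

Cast on 120 stitches.

12 / 7.5 = 1.6 sts per cm.
75.5 × 1.6 = 120.80 sts.
Nearest multiple of 12: 120.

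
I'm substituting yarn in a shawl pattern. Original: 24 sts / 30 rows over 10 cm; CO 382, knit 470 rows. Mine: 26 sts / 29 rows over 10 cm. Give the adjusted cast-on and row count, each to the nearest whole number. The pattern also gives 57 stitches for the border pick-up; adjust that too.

Stitches: 382 × 26/24 = 413.83 → 414.
Rows: 470 × 29/30 = 454.33 → 454.
border pick-up: 57 × 26/24 = 61.75 → 62.

Cast on 414 stitches; work 454 rows; border pick-up 62 stitches.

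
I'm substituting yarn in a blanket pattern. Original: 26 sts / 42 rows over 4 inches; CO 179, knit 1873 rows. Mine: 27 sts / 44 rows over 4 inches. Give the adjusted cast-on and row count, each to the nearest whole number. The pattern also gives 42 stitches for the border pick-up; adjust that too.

Cast on 186 stitches; work 1962 rows; border pick-up 44 stitches.

Stitches: 179 × 27/26 = 185.88 → 186.
Rows: 1873 × 44/42 = 1962.19 → 1962.
border pick-up: 42 × 27/26 = 43.62 → 44.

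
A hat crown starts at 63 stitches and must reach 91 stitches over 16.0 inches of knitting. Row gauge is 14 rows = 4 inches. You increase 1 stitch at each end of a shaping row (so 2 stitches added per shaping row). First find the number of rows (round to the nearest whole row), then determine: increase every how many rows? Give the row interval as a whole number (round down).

Rows = 16.0 × 3.5 = 56.0 → 56 rows.
Stitches to add: 28 → 14 shaping rows (at 2 st each).
56 / 14 = 4.00 → every 4 rows.

Increase every 4th row.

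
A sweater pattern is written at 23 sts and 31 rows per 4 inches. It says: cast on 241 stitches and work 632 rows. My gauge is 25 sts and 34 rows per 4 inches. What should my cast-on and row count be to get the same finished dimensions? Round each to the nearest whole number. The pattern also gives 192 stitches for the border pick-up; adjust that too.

Cast on 262 stitches; work 693 rows; border pick-up 209 stitches.

Stitches: 241 × 25/23 = 261.96 → 262.
Rows: 632 × 34/31 = 693.16 → 693.
border pick-up: 192 × 25/23 = 208.70 → 209.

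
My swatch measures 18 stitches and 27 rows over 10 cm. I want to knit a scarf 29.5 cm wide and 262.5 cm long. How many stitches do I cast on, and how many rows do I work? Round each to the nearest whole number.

Stitch gauge = 18/10 = 1.8 sts/cm; 29.5 × 1.8 = 53.10 → 53 sts.
Row gauge = 27/10 = 2.7 rows/cm; 262.5 × 2.7 = 708.75 → 709 rows.

Cast on 53 stitches and work 709 rows.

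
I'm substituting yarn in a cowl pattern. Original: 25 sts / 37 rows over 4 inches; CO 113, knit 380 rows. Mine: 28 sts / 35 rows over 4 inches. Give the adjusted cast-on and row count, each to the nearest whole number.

Stitches: 113 × 28/25 = 126.56 → 127.
Rows: 380 × 35/37 = 359.46 → 359.

Cast on 127 stitches; work 359 rows.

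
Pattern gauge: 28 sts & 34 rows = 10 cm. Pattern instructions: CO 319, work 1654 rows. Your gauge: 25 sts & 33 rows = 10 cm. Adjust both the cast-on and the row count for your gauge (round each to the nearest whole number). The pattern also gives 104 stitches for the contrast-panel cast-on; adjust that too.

Cast on 285 stitches; work 1605 rows; contrast-panel cast-on 93 stitches.

Stitches: 319 × 25/28 = 284.82 → 285.
Rows: 1654 × 33/34 = 1605.35 → 1605.
contrast-panel cast-on: 104 × 25/28 = 92.86 → 93.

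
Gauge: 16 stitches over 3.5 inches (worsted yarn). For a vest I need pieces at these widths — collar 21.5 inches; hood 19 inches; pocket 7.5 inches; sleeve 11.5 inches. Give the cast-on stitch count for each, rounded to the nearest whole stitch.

collar 98; hood 87; pocket 34; sleeve 53.

Rate = 16/3.5 = 4.571 sts per in.
collar: 21.5 × 4.571 = 98.29 → 98.
hood: 19 × 4.571 = 86.86 → 87.
pocket: 7.5 × 4.571 = 34.29 → 34.
sleeve: 11.5 × 4.571 = 52.57 → 53.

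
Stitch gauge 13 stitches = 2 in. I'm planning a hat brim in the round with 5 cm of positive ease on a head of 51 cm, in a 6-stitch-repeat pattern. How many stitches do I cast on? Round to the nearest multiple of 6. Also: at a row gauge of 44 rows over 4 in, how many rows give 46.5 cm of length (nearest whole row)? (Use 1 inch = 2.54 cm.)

Cast on 144 stitches; work 201 rows.

Finished = 51 + 5 = 56 cm.
56 cm × 1/2.54 = 22.05 inches.
13/2 = 6.5 sts per in; 22.05 × 6.5 = 143.31 sts.
Nearest multiple of 6 → 144.
46.5 cm = 18.31 inches; × 11 = 201.38 → 201 rows.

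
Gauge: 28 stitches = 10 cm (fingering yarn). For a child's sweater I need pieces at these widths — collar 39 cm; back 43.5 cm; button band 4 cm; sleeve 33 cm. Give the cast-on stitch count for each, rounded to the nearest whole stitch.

collar 109; back 122; button band 11; sleeve 92.

Rate = 28/10 = 2.8 sts per cm.
collar: 39 × 2.8 = 109.20 → 109.
back: 43.5 × 2.8 = 121.80 → 122.
button band: 4 × 2.8 = 11.20 → 11.
sleeve: 33 × 2.8 = 92.40 → 92.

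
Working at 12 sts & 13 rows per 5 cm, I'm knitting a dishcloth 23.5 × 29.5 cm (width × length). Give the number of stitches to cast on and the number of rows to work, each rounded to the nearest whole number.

Stitch gauge = 12/5 = 2.4 sts/cm; 23.5 × 2.4 = 56.40 → 56 sts.
Row gauge = 13/5 = 2.6 rows/cm; 29.5 × 2.6 = 76.70 → 77 rows.

Cast on 56 stitches and work 77 rows.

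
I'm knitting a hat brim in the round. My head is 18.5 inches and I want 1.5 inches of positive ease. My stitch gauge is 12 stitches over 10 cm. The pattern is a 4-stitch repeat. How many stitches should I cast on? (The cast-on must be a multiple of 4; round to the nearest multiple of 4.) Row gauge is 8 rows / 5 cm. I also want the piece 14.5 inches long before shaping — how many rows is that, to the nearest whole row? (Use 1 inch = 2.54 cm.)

Cast on 60 stitches; work 59 rows.

Finished = 18.5 + 1.5 = 20 inches.
20 inches × 2.54 = 50.80 cm.
12/10 = 1.2 sts per cm; 50.80 × 1.2 = 60.96 sts.
Nearest multiple of 4 → 60.
14.5 inches = 36.83 cm; × 1.6 = 58.93 → 59 rows.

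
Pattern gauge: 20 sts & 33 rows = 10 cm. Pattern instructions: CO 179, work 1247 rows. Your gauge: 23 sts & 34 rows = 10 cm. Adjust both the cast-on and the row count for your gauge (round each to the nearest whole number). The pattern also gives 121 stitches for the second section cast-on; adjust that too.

Cast on 206 stitches; work 1285 rows; second section cast-on 139 stitches.

Stitches: 179 × 23/20 = 205.85 → 206.
Rows: 1247 × 34/33 = 1284.79 → 1285.
second section cast-on: 121 × 23/20 = 139.15 → 139.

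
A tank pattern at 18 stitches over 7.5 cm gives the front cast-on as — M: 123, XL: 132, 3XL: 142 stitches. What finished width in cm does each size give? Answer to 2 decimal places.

18/7.5 = 2.4 sts per cm.
M: 123 / 2.4 = 51.250 → 51.25 cm.
XL: 132 / 2.4 = 55.000 → 55.00 cm.
3XL: 142 / 2.4 = 59.167 → 59.17 cm.

M 51.25 cm; XL 55.00 cm; 3XL 59.17 cm.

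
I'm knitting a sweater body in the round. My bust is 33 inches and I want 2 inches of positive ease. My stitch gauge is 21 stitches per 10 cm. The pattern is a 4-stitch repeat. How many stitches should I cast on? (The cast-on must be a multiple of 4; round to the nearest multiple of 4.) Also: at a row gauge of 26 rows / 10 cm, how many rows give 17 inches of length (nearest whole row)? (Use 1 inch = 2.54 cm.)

Cast on 188 stitches; work 112 rows.

Finished = 33 + 2 = 35 inches.
35 inches × 2.54 = 88.90 cm.
21/10 = 2.1 sts per cm; 88.90 × 2.1 = 186.69 sts.
Nearest multiple of 4 → 188.
17 inches = 43.18 cm; × 2.6 = 112.27 → 112 rows.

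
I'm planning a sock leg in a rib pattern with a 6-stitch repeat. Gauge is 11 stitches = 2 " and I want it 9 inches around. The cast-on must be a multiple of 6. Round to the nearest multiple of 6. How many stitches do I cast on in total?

11 / 2 = 5.5 sts per inch.
9 × 5.5 = 49.50 sts.
Nearest multiple of 6: 48.

48 stitches.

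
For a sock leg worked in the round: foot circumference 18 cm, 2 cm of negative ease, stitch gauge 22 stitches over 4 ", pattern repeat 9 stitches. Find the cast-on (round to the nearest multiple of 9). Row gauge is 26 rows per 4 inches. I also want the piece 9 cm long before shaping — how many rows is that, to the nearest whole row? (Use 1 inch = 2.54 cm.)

Cast on 36 stitches; work 23 rows.

Finished = 18 − 2 = 16 cm.
16 cm × 1/2.54 = 6.30 inches.
22/4 = 5.5 sts per in; 6.30 × 5.5 = 34.65 sts.
Nearest multiple of 9 → 36.
9 cm = 3.54 inches; × 6.5 = 23.03 → 23 rows.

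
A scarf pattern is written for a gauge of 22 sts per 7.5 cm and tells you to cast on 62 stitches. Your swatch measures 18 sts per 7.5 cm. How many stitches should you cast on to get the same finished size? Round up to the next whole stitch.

Scale factor = 18 / 22 = 0.818.
62 × 18 / 22 = 50.73 sts.
→ 51 sts.

Cast on 51 stitches.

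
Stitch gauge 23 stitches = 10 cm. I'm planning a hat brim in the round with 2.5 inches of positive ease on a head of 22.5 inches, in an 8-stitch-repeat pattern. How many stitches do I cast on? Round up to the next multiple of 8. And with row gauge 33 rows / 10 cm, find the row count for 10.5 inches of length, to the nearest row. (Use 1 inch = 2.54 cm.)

Finished = 22.5 + 2.5 = 25 inches.
25 inches × 2.54 = 63.50 cm.
23/10 = 2.3 sts per cm; 63.50 × 2.3 = 146.05 sts.
Next multiple of 8 → 152.
10.5 inches = 26.67 cm; × 3.3 = 88.01 → 88 rows.

Cast on 152 stitches; work 88 rows.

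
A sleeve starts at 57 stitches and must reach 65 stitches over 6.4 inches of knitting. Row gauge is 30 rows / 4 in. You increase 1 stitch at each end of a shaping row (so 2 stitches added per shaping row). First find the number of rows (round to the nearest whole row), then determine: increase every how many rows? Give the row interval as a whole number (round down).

Increase every 12th row.

Rows = 6.4 × 7.5 = 48.0 → 48 rows.
Stitches to add: 8 → 4 shaping rows (at 2 st each).
48 / 4 = 12.00 → every 12 rows.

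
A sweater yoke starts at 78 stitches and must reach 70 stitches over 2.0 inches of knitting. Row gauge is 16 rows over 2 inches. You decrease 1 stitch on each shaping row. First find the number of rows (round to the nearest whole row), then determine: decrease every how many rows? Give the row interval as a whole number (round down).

Rows = 2.0 × 8 = 16.0 → 16 rows.
Stitches to remove: 8 → 8 shaping rows (at 1 st each).
16 / 8 = 2.00 → every 2 rows.

Decrease every 2nd row.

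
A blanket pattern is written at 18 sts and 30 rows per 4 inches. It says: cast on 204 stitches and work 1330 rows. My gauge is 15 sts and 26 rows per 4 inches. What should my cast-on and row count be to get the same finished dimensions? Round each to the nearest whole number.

Cast on 170 stitches; work 1153 rows.

Stitches: 204 × 15/18 = 170.00 → 170.
Rows: 1330 × 26/30 = 1152.67 → 1153.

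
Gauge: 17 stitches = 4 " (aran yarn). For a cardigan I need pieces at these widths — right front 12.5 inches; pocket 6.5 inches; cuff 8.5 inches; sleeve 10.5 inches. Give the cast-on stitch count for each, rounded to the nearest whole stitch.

Rate = 17/4 = 4.25 sts per in.
right front: 12.5 × 4.25 = 53.12 → 53.
pocket: 6.5 × 4.25 = 27.62 → 28.
cuff: 8.5 × 4.25 = 36.12 → 36.
sleeve: 10.5 × 4.25 = 44.62 → 45.

right front 53; pocket 28; cuff 36; sleeve 45.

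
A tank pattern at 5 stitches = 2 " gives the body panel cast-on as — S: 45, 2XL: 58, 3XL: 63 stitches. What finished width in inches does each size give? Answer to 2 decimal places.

S 18.00 inches; 2XL 23.20 inches; 3XL 25.20 inches.

5/2 = 2.5 sts per in.
S: 45 / 2.5 = 18.000 → 18.00 in.
2XL: 58 / 2.5 = 23.200 → 23.20 in.
3XL: 63 / 2.5 = 25.200 → 25.20 in.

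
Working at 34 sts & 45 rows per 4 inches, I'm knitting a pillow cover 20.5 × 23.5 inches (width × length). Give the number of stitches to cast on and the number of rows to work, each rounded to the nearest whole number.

Cast on 174 stitches and work 264 rows.

Stitch gauge = 34/4 = 8.5 sts/in; 20.5 × 8.5 = 174.25 → 174 sts.
Row gauge = 45/4 = 11.25 rows/in; 23.5 × 11.25 = 264.38 → 264 rows.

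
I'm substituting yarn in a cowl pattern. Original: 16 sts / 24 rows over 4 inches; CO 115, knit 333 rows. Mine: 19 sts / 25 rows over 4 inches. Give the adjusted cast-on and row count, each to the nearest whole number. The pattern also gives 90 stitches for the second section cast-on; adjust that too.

Stitches: 115 × 19/16 = 136.56 → 137.
Rows: 333 × 25/24 = 346.88 → 347.
second section cast-on: 90 × 19/16 = 106.88 → 107.

Cast on 137 stitches; work 347 rows; second section cast-on 107 stitches.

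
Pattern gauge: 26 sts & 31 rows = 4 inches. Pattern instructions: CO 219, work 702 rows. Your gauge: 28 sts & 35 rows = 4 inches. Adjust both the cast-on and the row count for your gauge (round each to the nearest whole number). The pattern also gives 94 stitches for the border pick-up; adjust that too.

Cast on 236 stitches; work 793 rows; border pick-up 101 stitches.

Stitches: 219 × 28/26 = 235.85 → 236.
Rows: 702 × 35/31 = 792.58 → 793.
border pick-up: 94 × 28/26 = 101.23 → 101.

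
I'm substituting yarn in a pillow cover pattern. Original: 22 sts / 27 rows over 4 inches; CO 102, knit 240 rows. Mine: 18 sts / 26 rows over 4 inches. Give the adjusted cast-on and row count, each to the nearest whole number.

Cast on 83 stitches; work 231 rows.

Stitches: 102 × 18/22 = 83.45 → 83.
Rows: 240 × 26/27 = 231.11 → 231.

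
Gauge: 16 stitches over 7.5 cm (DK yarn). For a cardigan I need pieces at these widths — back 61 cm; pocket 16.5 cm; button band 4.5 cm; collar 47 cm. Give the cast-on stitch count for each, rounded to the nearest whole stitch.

back 130; pocket 35; button band 10; collar 100.

Rate = 16/7.5 = 2.133 sts per cm.
back: 61 × 2.133 = 130.13 → 130.
pocket: 16.5 × 2.133 = 35.20 → 35.
button band: 4.5 × 2.133 = 9.60 → 10.
collar: 47 × 2.133 = 100.27 → 100.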